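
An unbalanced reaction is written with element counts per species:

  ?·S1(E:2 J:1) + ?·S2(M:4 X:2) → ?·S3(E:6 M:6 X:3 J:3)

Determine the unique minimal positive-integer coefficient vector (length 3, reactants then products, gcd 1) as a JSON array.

Coefficients: [6, 3, 2]

E: 6·2+3·0 = 12 | 2·6 = 12
M: 6·0+3·4 = 12 | 2·6 = 12
X: 6·0+3·2 = 6 | 2·3 = 6
J: 6·1+3·0 = 6 | 2·3 = 6
gcd(6,3,2) = 1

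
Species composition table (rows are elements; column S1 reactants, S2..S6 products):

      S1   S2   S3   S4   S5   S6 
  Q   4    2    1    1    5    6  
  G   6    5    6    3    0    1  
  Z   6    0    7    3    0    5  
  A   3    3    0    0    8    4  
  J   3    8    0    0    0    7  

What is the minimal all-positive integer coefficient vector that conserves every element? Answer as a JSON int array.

Coefficients: [5, 1, 1, 6, 1, 1]

Q: 5·4 = 20 | 1·2+1·1+6·1+1·5+1·6 = 20
G: 5·6 = 30 | 1·5+1·6+6·3+1·0+1·1 = 30
Z: 5·6 = 30 | 1·0+1·7+6·3+1·0+1·5 = 30
A: 5·3 = 15 | 1·3+1·0+6·0+1·8+1·4 = 15
J: 5·3 = 15 | 1·8+1·0+6·0+1·0+1·7 = 15
gcd(5,1,1,6,1,1) = 1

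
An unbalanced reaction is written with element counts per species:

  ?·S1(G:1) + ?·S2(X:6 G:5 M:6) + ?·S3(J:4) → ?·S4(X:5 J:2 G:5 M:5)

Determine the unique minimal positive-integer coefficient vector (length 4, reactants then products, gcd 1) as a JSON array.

Coefficients: [5, 5, 3, 6]

X: 5·0+5·6+3·0 = 30 | 6·5 = 30
J: 5·0+5·0+3·4 = 12 | 6·2 = 12
G: 5·1+5·5+3·0 = 30 | 6·5 = 30
M: 5·0+5·6+3·0 = 30 | 6·5 = 30
gcd(5,5,3,6) = 1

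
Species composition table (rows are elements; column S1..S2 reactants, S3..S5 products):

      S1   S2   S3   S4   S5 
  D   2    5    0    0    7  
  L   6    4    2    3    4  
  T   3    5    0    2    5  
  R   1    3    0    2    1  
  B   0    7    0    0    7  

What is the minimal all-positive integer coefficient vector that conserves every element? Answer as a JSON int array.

D: 4·2+4·5 = 28 | 3·0+6·0+4·7 = 28
L: 4·6+4·4 = 40 | 3·2+6·3+4·4 = 40
T: 4·3+4·5 = 32 | 3·0+6·2+4·5 = 32
R: 4·1+4·3 = 16 | 3·0+6·2+4·1 = 16
B: 4·0+4·7 = 28 | 3·0+6·0+4·7 = 28
gcd(4,4,3,6,4) = 1

Coefficients: [4, 4, 3, 6, 4]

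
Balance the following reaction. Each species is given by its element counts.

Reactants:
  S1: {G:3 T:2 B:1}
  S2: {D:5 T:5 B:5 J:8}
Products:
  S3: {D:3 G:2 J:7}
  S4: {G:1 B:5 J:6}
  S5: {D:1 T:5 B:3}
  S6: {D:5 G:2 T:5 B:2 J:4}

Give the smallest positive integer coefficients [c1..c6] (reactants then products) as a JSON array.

D: 5·0+6·5 = 30 | 2·3+3·0+4·1+4·5 = 30
G: 5·3+6·0 = 15 | 2·2+3·1+4·0+4·2 = 15
T: 5·2+6·5 = 40 | 2·0+3·0+4·5+4·5 = 40
B: 5·1+6·5 = 35 | 2·0+3·5+4·3+4·2 = 35
J: 5·0+6·8 = 48 | 2·7+3·6+4·0+4·4 = 48
gcd(5,6,2,3,4,4) = 1

Coefficients: [5, 6, 2, 3, 4, 4]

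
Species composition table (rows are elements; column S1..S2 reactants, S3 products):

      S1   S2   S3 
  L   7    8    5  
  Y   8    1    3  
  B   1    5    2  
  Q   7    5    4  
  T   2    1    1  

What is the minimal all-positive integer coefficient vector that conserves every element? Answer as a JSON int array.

L: 1·7+1·8 = 15 | 3·5 = 15
Y: 1·8+1·1 = 9 | 3·3 = 9
B: 1·1+1·5 = 6 | 3·2 = 6
Q: 1·7+1·5 = 12 | 3·4 = 12
T: 1·2+1·1 = 3 | 3·1 = 3
gcd(1,1,3) = 1

Coefficients: [1, 1, 3]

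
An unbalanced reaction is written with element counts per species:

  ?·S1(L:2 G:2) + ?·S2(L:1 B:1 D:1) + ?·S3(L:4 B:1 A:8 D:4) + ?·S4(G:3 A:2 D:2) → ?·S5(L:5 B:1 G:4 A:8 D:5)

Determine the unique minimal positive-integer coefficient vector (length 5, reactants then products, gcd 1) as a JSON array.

Coefficients: [4, 1, 4, 4, 5]

L: 4·2+1·1+4·4+4·0 = 25 | 5·5 = 25
B: 4·0+1·1+4·1+4·0 = 5 | 5·1 = 5
G: 4·2+1·0+4·0+4·3 = 20 | 5·4 = 20
A: 4·0+1·0+4·8+4·2 = 40 | 5·8 = 40
D: 4·0+1·1+4·4+4·2 = 25 | 5·5 = 25
gcd(4,1,4,4,5) = 1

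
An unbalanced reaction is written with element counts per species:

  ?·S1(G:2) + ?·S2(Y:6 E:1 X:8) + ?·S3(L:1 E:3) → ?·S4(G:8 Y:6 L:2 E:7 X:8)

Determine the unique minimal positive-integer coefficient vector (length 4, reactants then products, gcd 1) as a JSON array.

Coefficients: [4, 1, 2, 1]

G: 4·2+1·0+2·0 = 8 | 1·8 = 8
Y: 4·0+1·6+2·0 = 6 | 1·6 = 6
L: 4·0+1·0+2·1 = 2 | 1·2 = 2
E: 4·0+1·1+2·3 = 7 | 1·7 = 7
X: 4·0+1·8+2·0 = 8 | 1·8 = 8
gcd(4,1,2,1) = 1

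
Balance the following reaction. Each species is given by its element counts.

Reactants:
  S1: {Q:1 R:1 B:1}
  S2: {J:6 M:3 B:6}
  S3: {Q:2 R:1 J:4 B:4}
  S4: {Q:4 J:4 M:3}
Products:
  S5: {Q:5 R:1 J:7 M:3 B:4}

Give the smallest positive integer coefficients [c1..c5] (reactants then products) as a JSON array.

Q: 2·1+1·0+4·2+5·4 = 30 | 6·5 = 30
R: 2·1+1·0+4·1+5·0 = 6 | 6·1 = 6
J: 2·0+1·6+4·4+5·4 = 42 | 6·7 = 42
M: 2·0+1·3+4·0+5·3 = 18 | 6·3 = 18
B: 2·1+1·6+4·4+5·0 = 24 | 6·4 = 24
gcd(2,1,4,5,6) = 1

Coefficients: [2, 1, 4, 5, 6]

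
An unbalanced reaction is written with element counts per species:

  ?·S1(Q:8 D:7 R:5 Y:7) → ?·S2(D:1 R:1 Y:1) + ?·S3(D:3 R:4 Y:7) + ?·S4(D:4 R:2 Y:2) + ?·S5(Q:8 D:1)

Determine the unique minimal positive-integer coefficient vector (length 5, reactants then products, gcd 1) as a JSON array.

Q: 6·8 = 48 | 4·0+4·0+5·0+6·8 = 48
D: 6·7 = 42 | 4·1+4·3+5·4+6·1 = 42
R: 6·5 = 30 | 4·1+4·4+5·2+6·0 = 30
Y: 6·7 = 42 | 4·1+4·7+5·2+6·0 = 42
gcd(6,4,4,5,6) = 1

Coefficients: [6, 4, 4, 5, 6]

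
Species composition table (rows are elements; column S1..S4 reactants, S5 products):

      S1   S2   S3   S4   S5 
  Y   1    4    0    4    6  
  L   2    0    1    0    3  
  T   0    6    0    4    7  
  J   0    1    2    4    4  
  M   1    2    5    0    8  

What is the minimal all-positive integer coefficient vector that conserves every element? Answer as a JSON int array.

Coefficients: [4, 4, 4, 1, 4]

Y: 4·1+4·4+4·0+1·4 = 24 | 4·6 = 24
L: 4·2+4·0+4·1+1·0 = 12 | 4·3 = 12
T: 4·0+4·6+4·0+1·4 = 28 | 4·7 = 28
J: 4·0+4·1+4·2+1·4 = 16 | 4·4 = 16
M: 4·1+4·2+4·5+1·0 = 32 | 4·8 = 32
gcd(4,4,4,1,4) = 1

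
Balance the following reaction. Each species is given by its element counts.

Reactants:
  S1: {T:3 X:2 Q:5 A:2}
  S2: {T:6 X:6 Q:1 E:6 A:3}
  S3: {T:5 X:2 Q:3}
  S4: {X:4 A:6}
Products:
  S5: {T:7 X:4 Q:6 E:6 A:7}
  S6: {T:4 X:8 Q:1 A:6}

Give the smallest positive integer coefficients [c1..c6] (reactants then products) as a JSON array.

T: 1·3+2·6+3·5+5·0 = 30 | 2·7+4·4 = 30
X: 1·2+2·6+3·2+5·4 = 40 | 2·4+4·8 = 40
Q: 1·5+2·1+3·3+5·0 = 16 | 2·6+4·1 = 16
E: 1·0+2·6+3·0+5·0 = 12 | 2·6+4·0 = 12
A: 1·2+2·3+3·0+5·6 = 38 | 2·7+4·6 = 38
gcd(1,2,3,5,2,4) = 1

Coefficients: [1, 2, 3, 5, 2, 4]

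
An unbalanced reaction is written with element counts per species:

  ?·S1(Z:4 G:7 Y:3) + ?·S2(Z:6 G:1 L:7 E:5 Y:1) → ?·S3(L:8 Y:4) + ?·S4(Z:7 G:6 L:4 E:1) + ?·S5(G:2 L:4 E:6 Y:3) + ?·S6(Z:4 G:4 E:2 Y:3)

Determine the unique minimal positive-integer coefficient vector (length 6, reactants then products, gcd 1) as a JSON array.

Coefficients: [6, 4, 1, 4, 1, 5]

Z: 6·4+4·6 = 48 | 1·0+4·7+1·0+5·4 = 48
G: 6·7+4·1 = 46 | 1·0+4·6+1·2+5·4 = 46
L: 6·0+4·7 = 28 | 1·8+4·4+1·4+5·0 = 28
E: 6·0+4·5 = 20 | 1·0+4·1+1·6+5·2 = 20
Y: 6·3+4·1 = 22 | 1·4+4·0+1·3+5·3 = 22
gcd(6,4,1,4,1,5) = 1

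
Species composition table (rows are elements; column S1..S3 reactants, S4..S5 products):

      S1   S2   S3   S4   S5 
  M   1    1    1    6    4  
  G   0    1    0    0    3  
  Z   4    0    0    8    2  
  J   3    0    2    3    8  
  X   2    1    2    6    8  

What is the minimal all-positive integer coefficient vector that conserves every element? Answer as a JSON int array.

M: 3·1+6·1+5·1 = 14 | 1·6+2·4 = 14
G: 3·0+6·1+5·0 = 6 | 1·0+2·3 = 6
Z: 3·4+6·0+5·0 = 12 | 1·8+2·2 = 12
J: 3·3+6·0+5·2 = 19 | 1·3+2·8 = 19
X: 3·2+6·1+5·2 = 22 | 1·6+2·8 = 22
gcd(3,6,5,1,2) = 1

Coefficients: [3, 6, 5, 1, 2]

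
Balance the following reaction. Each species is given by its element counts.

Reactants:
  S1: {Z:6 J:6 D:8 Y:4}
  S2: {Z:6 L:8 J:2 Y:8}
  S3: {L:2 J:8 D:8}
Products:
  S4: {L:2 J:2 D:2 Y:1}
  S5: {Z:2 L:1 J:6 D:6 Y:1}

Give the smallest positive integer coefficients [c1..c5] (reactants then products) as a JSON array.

Coefficients: [1, 1, 5, 6, 6]

Z: 1·6+1·6+5·0 = 12 | 6·0+6·2 = 12
L: 1·0+1·8+5·2 = 18 | 6·2+6·1 = 18
J: 1·6+1·2+5·8 = 48 | 6·2+6·6 = 48
D: 1·8+1·0+5·8 = 48 | 6·2+6·6 = 48
Y: 1·4+1·8+5·0 = 12 | 6·1+6·1 = 12
gcd(1,1,5,6,6) = 1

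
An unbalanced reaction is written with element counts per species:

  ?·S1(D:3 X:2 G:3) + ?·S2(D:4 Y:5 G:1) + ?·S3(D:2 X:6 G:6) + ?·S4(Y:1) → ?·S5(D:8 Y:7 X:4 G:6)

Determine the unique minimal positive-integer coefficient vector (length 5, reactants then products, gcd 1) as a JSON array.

Coefficients: [4, 6, 2, 5, 5]

D: 4·3+6·4+2·2+5·0 = 40 | 5·8 = 40
Y: 4·0+6·5+2·0+5·1 = 35 | 5·7 = 35
X: 4·2+6·0+2·6+5·0 = 20 | 5·4 = 20
G: 4·3+6·1+2·6+5·0 = 30 | 5·6 = 30
gcd(4,6,2,5,5) = 1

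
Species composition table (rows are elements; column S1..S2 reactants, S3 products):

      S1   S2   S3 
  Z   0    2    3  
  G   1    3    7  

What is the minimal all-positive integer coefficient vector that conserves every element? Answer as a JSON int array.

Coefficients: [5, 3, 2]

Z: 5·0+3·2 = 6 | 2·3 = 6
G: 5·1+3·3 = 14 | 2·7 = 14
gcd(5,3,2) = 1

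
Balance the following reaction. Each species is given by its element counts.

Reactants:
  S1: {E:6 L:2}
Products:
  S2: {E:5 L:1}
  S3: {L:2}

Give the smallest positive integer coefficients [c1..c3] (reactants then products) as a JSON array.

Coefficients: [5, 6, 2]

E: 5·6 = 30 | 6·5+2·0 = 30
L: 5·2 = 10 | 6·1+2·2 = 10
gcd(5,6,2) = 1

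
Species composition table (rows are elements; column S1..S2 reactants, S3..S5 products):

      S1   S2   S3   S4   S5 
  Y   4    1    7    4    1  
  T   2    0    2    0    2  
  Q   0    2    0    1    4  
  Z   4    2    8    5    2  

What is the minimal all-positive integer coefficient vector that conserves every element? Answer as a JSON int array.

Y: 3·4+5·1 = 17 | 1·7+2·4+2·1 = 17
T: 3·2+5·0 = 6 | 1·2+2·0+2·2 = 6
Q: 3·0+5·2 = 10 | 1·0+2·1+2·4 = 10
Z: 3·4+5·2 = 22 | 1·8+2·5+2·2 = 22
gcd(3,5,1,2,2) = 1

Coefficients: [3, 5, 1, 2, 2]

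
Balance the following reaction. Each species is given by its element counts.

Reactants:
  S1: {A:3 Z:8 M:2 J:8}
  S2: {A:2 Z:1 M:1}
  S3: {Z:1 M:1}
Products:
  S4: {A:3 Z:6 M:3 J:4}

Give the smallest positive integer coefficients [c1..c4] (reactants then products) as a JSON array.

A: 2·3+3·2+5·0 = 12 | 4·3 = 12
Z: 2·8+3·1+5·1 = 24 | 4·6 = 24
M: 2·2+3·1+5·1 = 12 | 4·3 = 12
J: 2·8+3·0+5·0 = 16 | 4·4 = 16
gcd(2,3,5,4) = 1

Coefficients: [2, 3, 5, 4]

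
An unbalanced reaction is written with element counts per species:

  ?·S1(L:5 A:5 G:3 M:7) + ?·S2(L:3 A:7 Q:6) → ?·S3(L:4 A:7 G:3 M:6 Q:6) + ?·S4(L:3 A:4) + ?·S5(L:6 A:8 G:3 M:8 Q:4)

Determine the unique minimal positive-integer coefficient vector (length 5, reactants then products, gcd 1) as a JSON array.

Coefficients: [6, 5, 3, 5, 3]

L: 6·5+5·3 = 45 | 3·4+5·3+3·6 = 45
A: 6·5+5·7 = 65 | 3·7+5·4+3·8 = 65
G: 6·3+5·0 = 18 | 3·3+5·0+3·3 = 18
M: 6·7+5·0 = 42 | 3·6+5·0+3·8 = 42
Q: 6·0+5·6 = 30 | 3·6+5·0+3·4 = 30
gcd(6,5,3,5,3) = 1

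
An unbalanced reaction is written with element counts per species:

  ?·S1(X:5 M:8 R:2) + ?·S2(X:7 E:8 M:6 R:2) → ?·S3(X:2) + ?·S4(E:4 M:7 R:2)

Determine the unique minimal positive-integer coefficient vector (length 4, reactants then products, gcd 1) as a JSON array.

X: 1·5+1·7 = 12 | 6·2+2·0 = 12
E: 1·0+1·8 = 8 | 6·0+2·4 = 8
M: 1·8+1·6 = 14 | 6·0+2·7 = 14
R: 1·2+1·2 = 4 | 6·0+2·2 = 4
gcd(1,1,6,2) = 1

Coefficients: [1, 1, 6, 2]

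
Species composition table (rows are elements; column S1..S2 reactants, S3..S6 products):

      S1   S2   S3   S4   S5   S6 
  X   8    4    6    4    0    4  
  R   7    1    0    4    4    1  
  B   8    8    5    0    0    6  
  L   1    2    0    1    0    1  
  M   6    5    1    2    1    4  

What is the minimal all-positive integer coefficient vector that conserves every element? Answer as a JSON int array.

X: 4·8+1·4 = 36 | 2·6+1·4+5·0+5·4 = 36
R: 4·7+1·1 = 29 | 2·0+1·4+5·4+5·1 = 29
B: 4·8+1·8 = 40 | 2·5+1·0+5·0+5·6 = 40
L: 4·1+1·2 = 6 | 2·0+1·1+5·0+5·1 = 6
M: 4·6+1·5 = 29 | 2·1+1·2+5·1+5·4 = 29
gcd(4,1,2,1,5,5) = 1

Coefficients: [4, 1, 2, 1, 5, 5]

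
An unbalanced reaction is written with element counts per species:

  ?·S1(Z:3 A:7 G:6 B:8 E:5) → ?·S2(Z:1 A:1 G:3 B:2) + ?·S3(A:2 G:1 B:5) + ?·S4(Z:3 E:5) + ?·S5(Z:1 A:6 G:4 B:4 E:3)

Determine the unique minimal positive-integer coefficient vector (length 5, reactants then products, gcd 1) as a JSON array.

Coefficients: [6, 4, 4, 3, 5]

Z: 6·3 = 18 | 4·1+4·0+3·3+5·1 = 18
A: 6·7 = 42 | 4·1+4·2+3·0+5·6 = 42
G: 6·6 = 36 | 4·3+4·1+3·0+5·4 = 36
B: 6·8 = 48 | 4·2+4·5+3·0+5·4 = 48
E: 6·5 = 30 | 4·0+4·0+3·5+5·3 = 30
gcd(6,4,4,3,5) = 1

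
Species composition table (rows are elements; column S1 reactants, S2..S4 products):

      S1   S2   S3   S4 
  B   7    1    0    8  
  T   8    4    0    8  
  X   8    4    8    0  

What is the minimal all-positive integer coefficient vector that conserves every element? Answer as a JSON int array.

B: 6·7 = 42 | 2·1+5·0+5·8 = 42
T: 6·8 = 48 | 2·4+5·0+5·8 = 48
X: 6·8 = 48 | 2·4+5·8+5·0 = 48
gcd(6,2,5,5) = 1

Coefficients: [6, 2, 5, 5]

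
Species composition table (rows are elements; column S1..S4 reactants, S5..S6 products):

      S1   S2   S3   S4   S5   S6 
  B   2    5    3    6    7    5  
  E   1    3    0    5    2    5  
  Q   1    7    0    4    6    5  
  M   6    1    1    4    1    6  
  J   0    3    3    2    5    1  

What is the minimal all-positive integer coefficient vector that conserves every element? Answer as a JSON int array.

B: 3·2+5·5+1·3+4·6 = 58 | 4·7+6·5 = 58
E: 3·1+5·3+1·0+4·5 = 38 | 4·2+6·5 = 38
Q: 3·1+5·7+1·0+4·4 = 54 | 4·6+6·5 = 54
M: 3·6+5·1+1·1+4·4 = 40 | 4·1+6·6 = 40
J: 3·0+5·3+1·3+4·2 = 26 | 4·5+6·1 = 26
gcd(3,5,1,4,4,6) = 1

Coefficients: [3, 5, 1, 4, 4, 6]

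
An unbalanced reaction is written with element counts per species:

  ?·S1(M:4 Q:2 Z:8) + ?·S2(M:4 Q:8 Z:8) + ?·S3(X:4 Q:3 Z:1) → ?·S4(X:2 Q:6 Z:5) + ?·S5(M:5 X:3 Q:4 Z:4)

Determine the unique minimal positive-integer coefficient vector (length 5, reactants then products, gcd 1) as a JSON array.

Coefficients: [1, 4, 6, 6, 4]

M: 1·4+4·4+6·0 = 20 | 6·0+4·5 = 20
X: 1·0+4·0+6·4 = 24 | 6·2+4·3 = 24
Q: 1·2+4·8+6·3 = 52 | 6·6+4·4 = 52
Z: 1·8+4·8+6·1 = 46 | 6·5+4·4 = 46
gcd(1,4,6,6,4) = 1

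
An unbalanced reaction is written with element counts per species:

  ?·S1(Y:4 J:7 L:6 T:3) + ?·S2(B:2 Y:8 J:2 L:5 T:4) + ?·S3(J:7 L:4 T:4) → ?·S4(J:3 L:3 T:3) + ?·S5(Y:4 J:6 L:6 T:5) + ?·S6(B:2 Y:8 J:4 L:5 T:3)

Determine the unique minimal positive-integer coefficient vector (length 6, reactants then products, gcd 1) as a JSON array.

B: 3·0+6·2+3·0 = 12 | 4·0+3·0+6·2 = 12
Y: 3·4+6·8+3·0 = 60 | 4·0+3·4+6·8 = 60
J: 3·7+6·2+3·7 = 54 | 4·3+3·6+6·4 = 54
L: 3·6+6·5+3·4 = 60 | 4·3+3·6+6·5 = 60
T: 3·3+6·4+3·4 = 45 | 4·3+3·5+6·3 = 45
gcd(3,6,3,4,3,6) = 1

Coefficients: [3, 6, 3, 4, 3, 6]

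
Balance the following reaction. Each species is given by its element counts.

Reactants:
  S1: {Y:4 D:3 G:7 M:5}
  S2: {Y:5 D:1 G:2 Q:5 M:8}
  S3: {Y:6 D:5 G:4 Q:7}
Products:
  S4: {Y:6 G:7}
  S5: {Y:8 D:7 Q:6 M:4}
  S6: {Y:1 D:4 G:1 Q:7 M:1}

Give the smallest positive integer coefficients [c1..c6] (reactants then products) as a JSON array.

Y: 1·4+1·5+6·6 = 45 | 4·6+2·8+5·1 = 45
D: 1·3+1·1+6·5 = 34 | 4·0+2·7+5·4 = 34
G: 1·7+1·2+6·4 = 33 | 4·7+2·0+5·1 = 33
Q: 1·0+1·5+6·7 = 47 | 4·0+2·6+5·7 = 47
M: 1·5+1·8+6·0 = 13 | 4·0+2·4+5·1 = 13
gcd(1,1,6,4,2,5) = 1

Coefficients: [1, 1, 6, 4, 2, 5]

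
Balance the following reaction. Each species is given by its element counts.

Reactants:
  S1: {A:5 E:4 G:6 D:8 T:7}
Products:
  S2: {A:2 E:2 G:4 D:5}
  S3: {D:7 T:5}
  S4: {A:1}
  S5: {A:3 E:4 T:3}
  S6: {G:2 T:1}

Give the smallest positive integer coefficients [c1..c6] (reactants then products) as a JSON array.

Coefficients: [3, 2, 2, 5, 2, 5]

A: 3·5 = 15 | 2·2+2·0+5·1+2·3+5·0 = 15
E: 3·4 = 12 | 2·2+2·0+5·0+2·4+5·0 = 12
G: 3·6 = 18 | 2·4+2·0+5·0+2·0+5·2 = 18
D: 3·8 = 24 | 2·5+2·7+5·0+2·0+5·0 = 24
T: 3·7 = 21 | 2·0+2·5+5·0+2·3+5·1 = 21
gcd(3,2,2,5,2,5) = 1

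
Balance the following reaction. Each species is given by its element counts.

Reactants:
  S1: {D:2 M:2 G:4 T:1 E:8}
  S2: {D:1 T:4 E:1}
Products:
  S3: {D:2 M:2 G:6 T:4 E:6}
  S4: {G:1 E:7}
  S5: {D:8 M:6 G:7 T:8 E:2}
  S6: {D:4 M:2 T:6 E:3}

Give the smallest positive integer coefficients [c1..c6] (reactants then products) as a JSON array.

D: 6·2+4·1 = 16 | 2·2+5·0+1·8+1·4 = 16
M: 6·2+4·0 = 12 | 2·2+5·0+1·6+1·2 = 12
G: 6·4+4·0 = 24 | 2·6+5·1+1·7+1·0 = 24
T: 6·1+4·4 = 22 | 2·4+5·0+1·8+1·6 = 22
E: 6·8+4·1 = 52 | 2·6+5·7+1·2+1·3 = 52
gcd(6,4,2,5,1,1) = 1

Coefficients: [6, 4, 2, 5, 1, 1]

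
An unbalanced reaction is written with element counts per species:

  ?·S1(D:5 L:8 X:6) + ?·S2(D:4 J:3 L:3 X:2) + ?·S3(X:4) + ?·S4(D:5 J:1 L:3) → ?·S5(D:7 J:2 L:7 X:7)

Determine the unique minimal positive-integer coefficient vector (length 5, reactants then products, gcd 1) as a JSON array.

Coefficients: [2, 2, 3, 2, 4]

D: 2·5+2·4+3·0+2·5 = 28 | 4·7 = 28
J: 2·0+2·3+3·0+2·1 = 8 | 4·2 = 8
L: 2·8+2·3+3·0+2·3 = 28 | 4·7 = 28
X: 2·6+2·2+3·4+2·0 = 28 | 4·7 = 28
gcd(2,2,3,2,4) = 1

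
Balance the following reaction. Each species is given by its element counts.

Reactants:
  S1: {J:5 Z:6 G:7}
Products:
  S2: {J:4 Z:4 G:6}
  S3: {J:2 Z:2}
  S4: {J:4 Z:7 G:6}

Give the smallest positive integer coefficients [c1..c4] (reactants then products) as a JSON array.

Coefficients: [6, 5, 1, 2]

J: 6·5 = 30 | 5·4+1·2+2·4 = 30
Z: 6·6 = 36 | 5·4+1·2+2·7 = 36
G: 6·7 = 42 | 5·6+1·0+2·6 = 42
gcd(6,5,1,2) = 1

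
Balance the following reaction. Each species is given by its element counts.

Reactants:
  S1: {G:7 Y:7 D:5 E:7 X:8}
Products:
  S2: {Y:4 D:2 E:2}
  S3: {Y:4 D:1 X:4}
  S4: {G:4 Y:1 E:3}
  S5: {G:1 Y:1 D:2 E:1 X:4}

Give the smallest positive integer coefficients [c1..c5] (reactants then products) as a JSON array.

Coefficients: [3, 2, 1, 4, 5]

G: 3·7 = 21 | 2·0+1·0+4·4+5·1 = 21
Y: 3·7 = 21 | 2·4+1·4+4·1+5·1 = 21
D: 3·5 = 15 | 2·2+1·1+4·0+5·2 = 15
E: 3·7 = 21 | 2·2+1·0+4·3+5·1 = 21
X: 3·8 = 24 | 2·0+1·4+4·0+5·4 = 24
gcd(3,2,1,4,5) = 1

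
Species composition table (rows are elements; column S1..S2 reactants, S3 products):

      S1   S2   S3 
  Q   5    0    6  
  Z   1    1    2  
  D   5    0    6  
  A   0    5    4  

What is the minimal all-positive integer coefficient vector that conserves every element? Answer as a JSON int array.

Q: 6·5+4·0 = 30 | 5·6 = 30
Z: 6·1+4·1 = 10 | 5·2 = 10
D: 6·5+4·0 = 30 | 5·6 = 30
A: 6·0+4·5 = 20 | 5·4 = 20
gcd(6,4,5) = 1

Coefficients: [6, 4, 5]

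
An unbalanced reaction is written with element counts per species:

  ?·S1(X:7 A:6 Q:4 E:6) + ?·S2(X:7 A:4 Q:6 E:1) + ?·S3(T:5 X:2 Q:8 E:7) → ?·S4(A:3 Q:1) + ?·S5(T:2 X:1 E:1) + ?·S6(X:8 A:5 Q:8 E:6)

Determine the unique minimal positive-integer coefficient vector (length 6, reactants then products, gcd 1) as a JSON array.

T: 4·0+3·0+2·5 = 10 | 2·0+5·2+6·0 = 10
X: 4·7+3·7+2·2 = 53 | 2·0+5·1+6·8 = 53
A: 4·6+3·4+2·0 = 36 | 2·3+5·0+6·5 = 36
Q: 4·4+3·6+2·8 = 50 | 2·1+5·0+6·8 = 50
E: 4·6+3·1+2·7 = 41 | 2·0+5·1+6·6 = 41
gcd(4,3,2,2,5,6) = 1

Coefficients: [4, 3, 2, 2, 5, 6]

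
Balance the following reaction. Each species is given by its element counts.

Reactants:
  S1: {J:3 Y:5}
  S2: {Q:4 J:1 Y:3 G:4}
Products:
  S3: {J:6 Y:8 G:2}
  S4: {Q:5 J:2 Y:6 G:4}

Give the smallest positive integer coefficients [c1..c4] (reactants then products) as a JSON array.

Coefficients: [5, 5, 2, 4]

Q: 5·0+5·4 = 20 | 2·0+4·5 = 20
J: 5·3+5·1 = 20 | 2·6+4·2 = 20
Y: 5·5+5·3 = 40 | 2·8+4·6 = 40
G: 5·0+5·4 = 20 | 2·2+4·4 = 20
gcd(5,5,2,4) = 1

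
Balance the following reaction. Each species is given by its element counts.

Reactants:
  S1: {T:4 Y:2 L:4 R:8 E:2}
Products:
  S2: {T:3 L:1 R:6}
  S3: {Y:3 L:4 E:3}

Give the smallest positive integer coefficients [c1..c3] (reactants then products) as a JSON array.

Coefficients: [3, 4, 2]

T: 3·4 = 12 | 4·3+2·0 = 12
Y: 3·2 = 6 | 4·0+2·3 = 6
L: 3·4 = 12 | 4·1+2·4 = 12
R: 3·8 = 24 | 4·6+2·0 = 24
E: 3·2 = 6 | 4·0+2·3 = 6
gcd(3,4,2) = 1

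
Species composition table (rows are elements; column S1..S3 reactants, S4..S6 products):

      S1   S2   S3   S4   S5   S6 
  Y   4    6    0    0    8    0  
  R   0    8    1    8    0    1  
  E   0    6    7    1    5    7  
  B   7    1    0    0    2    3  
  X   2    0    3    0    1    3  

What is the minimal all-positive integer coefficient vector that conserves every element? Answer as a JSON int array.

Coefficients: [3, 6, 5, 6, 6, 5]

Y: 3·4+6·6+5·0 = 48 | 6·0+6·8+5·0 = 48
R: 3·0+6·8+5·1 = 53 | 6·8+6·0+5·1 = 53
E: 3·0+6·6+5·7 = 71 | 6·1+6·5+5·7 = 71
B: 3·7+6·1+5·0 = 27 | 6·0+6·2+5·3 = 27
X: 3·2+6·0+5·3 = 21 | 6·0+6·1+5·3 = 21
gcd(3,6,5,6,6,5) = 1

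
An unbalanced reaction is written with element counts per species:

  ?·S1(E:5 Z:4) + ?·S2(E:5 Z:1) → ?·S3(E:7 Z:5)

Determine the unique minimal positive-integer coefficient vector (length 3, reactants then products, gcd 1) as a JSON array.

Coefficients: [6, 1, 5]

E: 6·5+1·5 = 35 | 5·7 = 35
Z: 6·4+1·1 = 25 | 5·5 = 25
gcd(6,1,5) = 1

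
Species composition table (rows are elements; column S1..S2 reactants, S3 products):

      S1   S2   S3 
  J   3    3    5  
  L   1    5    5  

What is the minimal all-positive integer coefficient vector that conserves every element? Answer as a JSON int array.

Coefficients: [5, 5, 6]

J: 5·3+5·3 = 30 | 6·5 = 30
L: 5·1+5·5 = 30 | 6·5 = 30
gcd(5,5,6) = 1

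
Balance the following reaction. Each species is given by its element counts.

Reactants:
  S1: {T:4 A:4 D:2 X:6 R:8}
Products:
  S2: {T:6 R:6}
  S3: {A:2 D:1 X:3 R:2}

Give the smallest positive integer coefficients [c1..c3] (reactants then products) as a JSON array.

Coefficients: [3, 2, 6]

T: 3·4 = 12 | 2·6+6·0 = 12
A: 3·4 = 12 | 2·0+6·2 = 12
D: 3·2 = 6 | 2·0+6·1 = 6
X: 3·6 = 18 | 2·0+6·3 = 18
R: 3·8 = 24 | 2·6+6·2 = 24
gcd(3,2,6) = 1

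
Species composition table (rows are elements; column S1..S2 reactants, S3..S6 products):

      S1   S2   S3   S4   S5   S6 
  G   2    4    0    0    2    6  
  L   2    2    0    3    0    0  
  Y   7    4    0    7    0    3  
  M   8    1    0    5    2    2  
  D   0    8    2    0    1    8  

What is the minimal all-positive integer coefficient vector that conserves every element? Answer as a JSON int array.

G: 5·2+4·4 = 26 | 2·0+6·0+4·2+3·6 = 26
L: 5·2+4·2 = 18 | 2·0+6·3+4·0+3·0 = 18
Y: 5·7+4·4 = 51 | 2·0+6·7+4·0+3·3 = 51
M: 5·8+4·1 = 44 | 2·0+6·5+4·2+3·2 = 44
D: 5·0+4·8 = 32 | 2·2+6·0+4·1+3·8 = 32
gcd(5,4,2,6,4,3) = 1

Coefficients: [5, 4, 2, 6, 4, 3]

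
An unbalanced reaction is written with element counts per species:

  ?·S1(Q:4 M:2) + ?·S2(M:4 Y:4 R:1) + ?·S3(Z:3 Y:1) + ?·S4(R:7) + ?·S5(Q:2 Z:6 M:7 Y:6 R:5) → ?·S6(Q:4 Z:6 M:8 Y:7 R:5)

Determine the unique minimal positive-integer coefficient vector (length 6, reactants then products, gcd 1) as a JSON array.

Q: 3·4+3·0+4·0+1·0+2·2 = 16 | 4·4 = 16
Z: 3·0+3·0+4·3+1·0+2·6 = 24 | 4·6 = 24
M: 3·2+3·4+4·0+1·0+2·7 = 32 | 4·8 = 32
Y: 3·0+3·4+4·1+1·0+2·6 = 28 | 4·7 = 28
R: 3·0+3·1+4·0+1·7+2·5 = 20 | 4·5 = 20
gcd(3,3,4,1,2,4) = 1

Coefficients: [3, 3, 4, 1, 2, 4]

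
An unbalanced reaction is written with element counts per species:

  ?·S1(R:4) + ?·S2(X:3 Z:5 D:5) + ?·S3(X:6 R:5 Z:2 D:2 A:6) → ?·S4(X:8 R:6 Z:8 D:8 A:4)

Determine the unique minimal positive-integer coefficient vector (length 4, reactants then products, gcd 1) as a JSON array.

X: 2·0+4·3+2·6 = 24 | 3·8 = 24
R: 2·4+4·0+2·5 = 18 | 3·6 = 18
Z: 2·0+4·5+2·2 = 24 | 3·8 = 24
D: 2·0+4·5+2·2 = 24 | 3·8 = 24
A: 2·0+4·0+2·6 = 12 | 3·4 = 12
gcd(2,4,2,3) = 1

Coefficients: [2, 4, 2, 3]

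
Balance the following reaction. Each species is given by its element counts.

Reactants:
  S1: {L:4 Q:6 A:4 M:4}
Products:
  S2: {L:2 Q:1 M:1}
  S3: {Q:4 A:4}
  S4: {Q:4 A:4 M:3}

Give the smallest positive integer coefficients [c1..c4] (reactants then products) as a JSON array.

Coefficients: [3, 6, 1, 2]

L: 3·4 = 12 | 6·2+1·0+2·0 = 12
Q: 3·6 = 18 | 6·1+1·4+2·4 = 18
A: 3·4 = 12 | 6·0+1·4+2·4 = 12
M: 3·4 = 12 | 6·1+1·0+2·3 = 12
gcd(3,6,1,2) = 1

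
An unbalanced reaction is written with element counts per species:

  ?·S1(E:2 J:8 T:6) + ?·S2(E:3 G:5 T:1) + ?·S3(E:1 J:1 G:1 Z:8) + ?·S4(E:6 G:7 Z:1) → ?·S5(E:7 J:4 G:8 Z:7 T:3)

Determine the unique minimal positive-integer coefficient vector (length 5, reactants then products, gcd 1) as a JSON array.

Coefficients: [2, 3, 4, 3, 5]

E: 2·2+3·3+4·1+3·6 = 35 | 5·7 = 35
J: 2·8+3·0+4·1+3·0 = 20 | 5·4 = 20
G: 2·0+3·5+4·1+3·7 = 40 | 5·8 = 40
Z: 2·0+3·0+4·8+3·1 = 35 | 5·7 = 35
T: 2·6+3·1+4·0+3·0 = 15 | 5·3 = 15
gcd(2,3,4,3,5) = 1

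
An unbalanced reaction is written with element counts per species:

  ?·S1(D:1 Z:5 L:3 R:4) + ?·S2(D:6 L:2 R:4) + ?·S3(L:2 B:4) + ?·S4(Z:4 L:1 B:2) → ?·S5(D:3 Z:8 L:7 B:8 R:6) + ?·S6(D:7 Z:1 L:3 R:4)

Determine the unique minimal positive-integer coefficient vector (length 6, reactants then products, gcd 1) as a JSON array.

D: 2·1+3·6+3·0+2·0 = 20 | 2·3+2·7 = 20
Z: 2·5+3·0+3·0+2·4 = 18 | 2·8+2·1 = 18
L: 2·3+3·2+3·2+2·1 = 20 | 2·7+2·3 = 20
B: 2·0+3·0+3·4+2·2 = 16 | 2·8+2·0 = 16
R: 2·4+3·4+3·0+2·0 = 20 | 2·6+2·4 = 20
gcd(2,3,3,2,2,2) = 1

Coefficients: [2, 3, 3, 2, 2, 2]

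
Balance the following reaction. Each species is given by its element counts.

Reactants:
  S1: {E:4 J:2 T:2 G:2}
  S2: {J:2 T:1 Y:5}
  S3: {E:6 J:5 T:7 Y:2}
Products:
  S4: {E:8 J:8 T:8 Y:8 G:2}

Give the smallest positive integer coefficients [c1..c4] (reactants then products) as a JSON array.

E: 3·4+4·0+2·6 = 24 | 3·8 = 24
J: 3·2+4·2+2·5 = 24 | 3·8 = 24
T: 3·2+4·1+2·7 = 24 | 3·8 = 24
Y: 3·0+4·5+2·2 = 24 | 3·8 = 24
G: 3·2+4·0+2·0 = 6 | 3·2 = 6
gcd(3,4,2,3) = 1

Coefficients: [3, 4, 2, 3]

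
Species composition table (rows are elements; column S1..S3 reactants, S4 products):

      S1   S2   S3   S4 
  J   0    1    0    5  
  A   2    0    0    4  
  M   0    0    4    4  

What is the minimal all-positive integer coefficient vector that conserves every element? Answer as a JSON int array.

Coefficients: [2, 5, 1, 1]

J: 2·0+5·1+1·0 = 5 | 1·5 = 5
A: 2·2+5·0+1·0 = 4 | 1·4 = 4
M: 2·0+5·0+1·4 = 4 | 1·4 = 4
gcd(2,5,1,1) = 1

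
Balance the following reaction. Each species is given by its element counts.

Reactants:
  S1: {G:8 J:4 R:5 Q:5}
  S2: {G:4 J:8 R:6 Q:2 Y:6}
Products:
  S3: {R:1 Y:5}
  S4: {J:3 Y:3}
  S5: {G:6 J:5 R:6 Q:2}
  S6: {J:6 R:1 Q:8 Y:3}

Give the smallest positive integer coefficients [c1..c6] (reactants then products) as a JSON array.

G: 2·8+5·4 = 36 | 3·0+4·0+6·6+1·0 = 36
J: 2·4+5·8 = 48 | 3·0+4·3+6·5+1·6 = 48
R: 2·5+5·6 = 40 | 3·1+4·0+6·6+1·1 = 40
Q: 2·5+5·2 = 20 | 3·0+4·0+6·2+1·8 = 20
Y: 2·0+5·6 = 30 | 3·5+4·3+6·0+1·3 = 30
gcd(2,5,3,4,6,1) = 1

Coefficients: [2, 5, 3, 4, 6, 1]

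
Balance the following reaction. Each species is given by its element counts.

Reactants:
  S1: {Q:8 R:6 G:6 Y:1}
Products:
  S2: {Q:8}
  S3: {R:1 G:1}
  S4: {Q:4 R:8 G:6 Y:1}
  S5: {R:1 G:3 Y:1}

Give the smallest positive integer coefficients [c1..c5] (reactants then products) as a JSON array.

Q: 4·8 = 32 | 3·8+6·0+2·4+2·0 = 32
R: 4·6 = 24 | 3·0+6·1+2·8+2·1 = 24
G: 4·6 = 24 | 3·0+6·1+2·6+2·3 = 24
Y: 4·1 = 4 | 3·0+6·0+2·1+2·1 = 4
gcd(4,3,6,2,2) = 1

Coefficients: [4, 3, 6, 2, 2]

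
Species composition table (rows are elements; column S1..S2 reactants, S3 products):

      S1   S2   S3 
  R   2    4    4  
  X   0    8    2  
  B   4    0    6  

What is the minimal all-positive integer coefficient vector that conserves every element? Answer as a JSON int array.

Coefficients: [6, 1, 4]

R: 6·2+1·4 = 16 | 4·4 = 16
X: 6·0+1·8 = 8 | 4·2 = 8
B: 6·4+1·0 = 24 | 4·6 = 24
gcd(6,1,4) = 1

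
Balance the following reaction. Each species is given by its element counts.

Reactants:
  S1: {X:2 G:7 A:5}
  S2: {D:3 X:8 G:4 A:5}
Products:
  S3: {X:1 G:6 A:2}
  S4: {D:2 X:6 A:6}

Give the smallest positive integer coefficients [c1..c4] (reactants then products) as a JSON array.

D: 4·0+2·3 = 6 | 6·0+3·2 = 6
X: 4·2+2·8 = 24 | 6·1+3·6 = 24
G: 4·7+2·4 = 36 | 6·6+3·0 = 36
A: 4·5+2·5 = 30 | 6·2+3·6 = 30
gcd(4,2,6,3) = 1

Coefficients: [4, 2, 6, 3]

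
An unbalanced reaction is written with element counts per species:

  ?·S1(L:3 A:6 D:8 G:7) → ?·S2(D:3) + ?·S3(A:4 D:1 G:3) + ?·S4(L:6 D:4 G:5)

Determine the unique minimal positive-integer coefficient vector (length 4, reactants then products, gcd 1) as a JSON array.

Coefficients: [2, 3, 3, 1]

L: 2·3 = 6 | 3·0+3·0+1·6 = 6
A: 2·6 = 12 | 3·0+3·4+1·0 = 12
D: 2·8 = 16 | 3·3+3·1+1·4 = 16
G: 2·7 = 14 | 3·0+3·3+1·5 = 14
gcd(2,3,3,1) = 1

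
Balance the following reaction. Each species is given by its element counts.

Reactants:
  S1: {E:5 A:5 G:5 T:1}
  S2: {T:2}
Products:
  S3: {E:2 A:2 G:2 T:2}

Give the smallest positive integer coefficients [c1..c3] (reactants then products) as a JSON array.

E: 2·5+4·0 = 10 | 5·2 = 10
A: 2·5+4·0 = 10 | 5·2 = 10
G: 2·5+4·0 = 10 | 5·2 = 10
T: 2·1+4·2 = 10 | 5·2 = 10
gcd(2,4,5) = 1

Coefficients: [2, 4, 5]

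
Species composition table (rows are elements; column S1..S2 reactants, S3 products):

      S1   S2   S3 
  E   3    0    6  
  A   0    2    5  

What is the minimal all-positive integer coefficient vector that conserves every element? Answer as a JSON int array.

Coefficients: [4, 5, 2]

E: 4·3+5·0 = 12 | 2·6 = 12
A: 4·0+5·2 = 10 | 2·5 = 10
gcd(4,5,2) = 1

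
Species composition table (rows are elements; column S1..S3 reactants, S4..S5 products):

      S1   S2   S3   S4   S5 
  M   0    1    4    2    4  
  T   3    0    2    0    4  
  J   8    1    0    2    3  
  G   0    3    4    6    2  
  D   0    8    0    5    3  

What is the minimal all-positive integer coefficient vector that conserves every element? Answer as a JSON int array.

Coefficients: [2, 4, 5, 4, 4]

M: 2·0+4·1+5·4 = 24 | 4·2+4·4 = 24
T: 2·3+4·0+5·2 = 16 | 4·0+4·4 = 16
J: 2·8+4·1+5·0 = 20 | 4·2+4·3 = 20
G: 2·0+4·3+5·4 = 32 | 4·6+4·2 = 32
D: 2·0+4·8+5·0 = 32 | 4·5+4·3 = 32
gcd(2,4,5,4,4) = 1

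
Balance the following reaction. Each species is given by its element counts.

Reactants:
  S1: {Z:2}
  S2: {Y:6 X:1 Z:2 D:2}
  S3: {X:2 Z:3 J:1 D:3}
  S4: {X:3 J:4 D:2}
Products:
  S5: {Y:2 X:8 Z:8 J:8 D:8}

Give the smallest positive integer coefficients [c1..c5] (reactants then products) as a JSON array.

Coefficients: [5, 1, 4, 5, 3]

Y: 5·0+1·6+4·0+5·0 = 6 | 3·2 = 6
X: 5·0+1·1+4·2+5·3 = 24 | 3·8 = 24
Z: 5·2+1·2+4·3+5·0 = 24 | 3·8 = 24
J: 5·0+1·0+4·1+5·4 = 24 | 3·8 = 24
D: 5·0+1·2+4·3+5·2 = 24 | 3·8 = 24
gcd(5,1,4,5,3) = 1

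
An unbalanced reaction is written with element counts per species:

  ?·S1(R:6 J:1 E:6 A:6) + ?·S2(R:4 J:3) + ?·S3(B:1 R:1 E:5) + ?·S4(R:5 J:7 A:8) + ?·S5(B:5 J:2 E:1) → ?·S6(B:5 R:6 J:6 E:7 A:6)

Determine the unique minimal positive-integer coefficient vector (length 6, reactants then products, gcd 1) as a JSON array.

Coefficients: [2, 1, 5, 3, 5, 6]

B: 2·0+1·0+5·1+3·0+5·5 = 30 | 6·5 = 30
R: 2·6+1·4+5·1+3·5+5·0 = 36 | 6·6 = 36
J: 2·1+1·3+5·0+3·7+5·2 = 36 | 6·6 = 36
E: 2·6+1·0+5·5+3·0+5·1 = 42 | 6·7 = 42
A: 2·6+1·0+5·0+3·8+5·0 = 36 | 6·6 = 36
gcd(2,1,5,3,5,6) = 1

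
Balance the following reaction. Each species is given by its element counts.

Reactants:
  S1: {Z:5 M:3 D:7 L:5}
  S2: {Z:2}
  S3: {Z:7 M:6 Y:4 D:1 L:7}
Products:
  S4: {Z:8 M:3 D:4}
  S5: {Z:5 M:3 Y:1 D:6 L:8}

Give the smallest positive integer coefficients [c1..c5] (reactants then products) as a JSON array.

Coefficients: [5, 6, 1, 3, 4]

Z: 5·5+6·2+1·7 = 44 | 3·8+4·5 = 44
M: 5·3+6·0+1·6 = 21 | 3·3+4·3 = 21
Y: 5·0+6·0+1·4 = 4 | 3·0+4·1 = 4
D: 5·7+6·0+1·1 = 36 | 3·4+4·6 = 36
L: 5·5+6·0+1·7 = 32 | 3·0+4·8 = 32
gcd(5,6,1,3,4) = 1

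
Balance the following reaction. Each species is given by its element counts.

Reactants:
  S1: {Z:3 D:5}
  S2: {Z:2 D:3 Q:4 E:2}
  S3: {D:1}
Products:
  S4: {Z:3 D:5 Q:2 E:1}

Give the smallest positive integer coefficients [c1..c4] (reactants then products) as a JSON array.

Z: 4·3+3·2+1·0 = 18 | 6·3 = 18
D: 4·5+3·3+1·1 = 30 | 6·5 = 30
Q: 4·0+3·4+1·0 = 12 | 6·2 = 12
E: 4·0+3·2+1·0 = 6 | 6·1 = 6
gcd(4,3,1,6) = 1

Coefficients: [4, 3, 1, 6]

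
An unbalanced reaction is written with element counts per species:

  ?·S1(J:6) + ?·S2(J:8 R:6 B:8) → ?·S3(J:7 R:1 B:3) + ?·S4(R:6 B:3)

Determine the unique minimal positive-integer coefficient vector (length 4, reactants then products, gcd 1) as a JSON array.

J: 3·6+3·8 = 42 | 6·7+2·0 = 42
R: 3·0+3·6 = 18 | 6·1+2·6 = 18
B: 3·0+3·8 = 24 | 6·3+2·3 = 24
gcd(3,3,6,2) = 1

Coefficients: [3, 3, 6, 2]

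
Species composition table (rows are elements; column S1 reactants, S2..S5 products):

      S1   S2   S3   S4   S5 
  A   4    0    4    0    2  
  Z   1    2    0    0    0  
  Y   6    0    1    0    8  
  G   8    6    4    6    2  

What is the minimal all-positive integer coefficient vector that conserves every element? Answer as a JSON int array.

Coefficients: [6, 3, 4, 1, 4]

A: 6·4 = 24 | 3·0+4·4+1·0+4·2 = 24
Z: 6·1 = 6 | 3·2+4·0+1·0+4·0 = 6
Y: 6·6 = 36 | 3·0+4·1+1·0+4·8 = 36
G: 6·8 = 48 | 3·6+4·4+1·6+4·2 = 48
gcd(6,3,4,1,4) = 1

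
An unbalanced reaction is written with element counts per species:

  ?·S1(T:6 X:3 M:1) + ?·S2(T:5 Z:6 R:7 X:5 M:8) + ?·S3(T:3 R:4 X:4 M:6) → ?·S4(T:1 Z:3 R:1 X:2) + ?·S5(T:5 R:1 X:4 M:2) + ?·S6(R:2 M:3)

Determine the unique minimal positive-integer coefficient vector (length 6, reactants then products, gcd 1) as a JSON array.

T: 1·6+1·5+2·3 = 17 | 2·1+3·5+5·0 = 17
Z: 1·0+1·6+2·0 = 6 | 2·3+3·0+5·0 = 6
R: 1·0+1·7+2·4 = 15 | 2·1+3·1+5·2 = 15
X: 1·3+1·5+2·4 = 16 | 2·2+3·4+5·0 = 16
M: 1·1+1·8+2·6 = 21 | 2·0+3·2+5·3 = 21
gcd(1,1,2,2,3,5) = 1

Coefficients: [1, 1, 2, 2, 3, 5]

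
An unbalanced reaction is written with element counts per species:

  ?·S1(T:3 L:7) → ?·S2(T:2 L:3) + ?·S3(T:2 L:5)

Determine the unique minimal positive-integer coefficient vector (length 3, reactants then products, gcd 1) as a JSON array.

Coefficients: [4, 1, 5]

T: 4·3 = 12 | 1·2+5·2 = 12
L: 4·7 = 28 | 1·3+5·5 = 28
gcd(4,1,5) = 1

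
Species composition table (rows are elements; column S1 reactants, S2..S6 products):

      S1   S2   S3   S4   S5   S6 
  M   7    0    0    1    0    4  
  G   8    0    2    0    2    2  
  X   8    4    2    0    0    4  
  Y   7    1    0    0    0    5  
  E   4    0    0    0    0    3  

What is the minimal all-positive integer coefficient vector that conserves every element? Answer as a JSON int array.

M: 3·7 = 21 | 1·0+2·0+5·1+6·0+4·4 = 21
G: 3·8 = 24 | 1·0+2·2+5·0+6·2+4·2 = 24
X: 3·8 = 24 | 1·4+2·2+5·0+6·0+4·4 = 24
Y: 3·7 = 21 | 1·1+2·0+5·0+6·0+4·5 = 21
E: 3·4 = 12 | 1·0+2·0+5·0+6·0+4·3 = 12
gcd(3,1,2,5,6,4) = 1

Coefficients: [3, 1, 2, 5, 6, 4]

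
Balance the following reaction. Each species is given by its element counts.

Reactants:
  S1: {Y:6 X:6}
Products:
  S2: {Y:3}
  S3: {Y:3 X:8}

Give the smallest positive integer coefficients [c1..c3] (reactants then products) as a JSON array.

Coefficients: [4, 5, 3]

Y: 4·6 = 24 | 5·3+3·3 = 24
X: 4·6 = 24 | 5·0+3·8 = 24
gcd(4,5,3) = 1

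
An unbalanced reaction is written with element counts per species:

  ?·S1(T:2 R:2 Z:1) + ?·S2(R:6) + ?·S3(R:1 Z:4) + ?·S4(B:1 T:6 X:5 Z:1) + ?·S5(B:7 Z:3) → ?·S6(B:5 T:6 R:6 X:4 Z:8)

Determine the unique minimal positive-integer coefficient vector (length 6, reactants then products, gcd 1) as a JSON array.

B: 3·0+3·0+6·0+4·1+3·7 = 25 | 5·5 = 25
T: 3·2+3·0+6·0+4·6+3·0 = 30 | 5·6 = 30
R: 3·2+3·6+6·1+4·0+3·0 = 30 | 5·6 = 30
X: 3·0+3·0+6·0+4·5+3·0 = 20 | 5·4 = 20
Z: 3·1+3·0+6·4+4·1+3·3 = 40 | 5·8 = 40
gcd(3,3,6,4,3,5) = 1

Coefficients: [3, 3, 6, 4, 3, 5]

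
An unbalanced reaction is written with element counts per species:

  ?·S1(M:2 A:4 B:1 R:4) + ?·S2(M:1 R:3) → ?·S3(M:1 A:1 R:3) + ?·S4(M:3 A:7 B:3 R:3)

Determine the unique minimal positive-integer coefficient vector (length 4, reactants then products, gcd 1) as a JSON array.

Coefficients: [3, 2, 5, 1]

M: 3·2+2·1 = 8 | 5·1+1·3 = 8
A: 3·4+2·0 = 12 | 5·1+1·7 = 12
B: 3·1+2·0 = 3 | 5·0+1·3 = 3
R: 3·4+2·3 = 18 | 5·3+1·3 = 18
gcd(3,2,5,1) = 1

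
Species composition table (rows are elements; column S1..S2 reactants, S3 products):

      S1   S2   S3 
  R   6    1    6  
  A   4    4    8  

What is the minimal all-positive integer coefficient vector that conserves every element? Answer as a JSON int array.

R: 4·6+6·1 = 30 | 5·6 = 30
A: 4·4+6·4 = 40 | 5·8 = 40
gcd(4,6,5) = 1

Coefficients: [4, 6, 5]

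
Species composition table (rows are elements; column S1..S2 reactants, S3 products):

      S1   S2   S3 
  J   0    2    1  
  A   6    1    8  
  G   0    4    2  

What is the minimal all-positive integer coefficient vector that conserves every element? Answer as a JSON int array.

Coefficients: [5, 2, 4]

J: 5·0+2·2 = 4 | 4·1 = 4
A: 5·6+2·1 = 32 | 4·8 = 32
G: 5·0+2·4 = 8 | 4·2 = 8
gcd(5,2,4) = 1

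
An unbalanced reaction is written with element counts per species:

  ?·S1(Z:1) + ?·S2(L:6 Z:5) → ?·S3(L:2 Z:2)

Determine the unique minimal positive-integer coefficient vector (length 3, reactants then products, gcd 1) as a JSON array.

L: 1·0+1·6 = 6 | 3·2 = 6
Z: 1·1+1·5 = 6 | 3·2 = 6
gcd(1,1,3) = 1

Coefficients: [1, 1, 3]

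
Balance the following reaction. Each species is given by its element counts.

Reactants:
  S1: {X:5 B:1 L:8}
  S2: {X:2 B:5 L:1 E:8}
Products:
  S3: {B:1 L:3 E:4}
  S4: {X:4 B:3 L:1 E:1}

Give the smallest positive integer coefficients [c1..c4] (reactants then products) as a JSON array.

Coefficients: [2, 3, 5, 4]

X: 2·5+3·2 = 16 | 5·0+4·4 = 16
B: 2·1+3·5 = 17 | 5·1+4·3 = 17
L: 2·8+3·1 = 19 | 5·3+4·1 = 19
E: 2·0+3·8 = 24 | 5·4+4·1 = 24
gcd(2,3,5,4) = 1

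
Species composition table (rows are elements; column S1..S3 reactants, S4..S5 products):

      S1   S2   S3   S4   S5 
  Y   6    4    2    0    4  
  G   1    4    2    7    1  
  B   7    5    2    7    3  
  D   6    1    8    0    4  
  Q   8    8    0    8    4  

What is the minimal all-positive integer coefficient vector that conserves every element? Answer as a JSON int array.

Coefficients: [1, 2, 1, 1, 4]

Y: 1·6+2·4+1·2 = 16 | 1·0+4·4 = 16
G: 1·1+2·4+1·2 = 11 | 1·7+4·1 = 11
B: 1·7+2·5+1·2 = 19 | 1·7+4·3 = 19
D: 1·6+2·1+1·8 = 16 | 1·0+4·4 = 16
Q: 1·8+2·8+1·0 = 24 | 1·8+4·4 = 24
gcd(1,2,1,1,4) = 1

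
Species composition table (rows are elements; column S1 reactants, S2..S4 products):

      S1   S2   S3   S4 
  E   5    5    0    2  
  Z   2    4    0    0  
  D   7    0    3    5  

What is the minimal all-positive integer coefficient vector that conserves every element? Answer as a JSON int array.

E: 4·5 = 20 | 2·5+1·0+5·2 = 20
Z: 4·2 = 8 | 2·4+1·0+5·0 = 8
D: 4·7 = 28 | 2·0+1·3+5·5 = 28
gcd(4,2,1,5) = 1

Coefficients: [4, 2, 1, 5]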